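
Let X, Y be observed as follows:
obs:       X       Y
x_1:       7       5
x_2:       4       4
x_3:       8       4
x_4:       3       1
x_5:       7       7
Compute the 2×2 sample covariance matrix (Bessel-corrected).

Step 1 — column means:
  mean(X) = (7 + 4 + 8 + 3 + 7) / 5 = 29/5 = 5.8
  mean(Y) = (5 + 4 + 4 + 1 + 7) / 5 = 21/5 = 4.2

Step 2 — sample covariance S[i,j] = (1/(n-1)) · Σ_k (x_{k,i} - mean_i) · (x_{k,j} - mean_j), with n-1 = 4.
  S[X,X] = ((1.2)·(1.2) + (-1.8)·(-1.8) + (2.2)·(2.2) + (-2.8)·(-2.8) + (1.2)·(1.2)) / 4 = 18.8/4 = 4.7
  S[X,Y] = ((1.2)·(0.8) + (-1.8)·(-0.2) + (2.2)·(-0.2) + (-2.8)·(-3.2) + (1.2)·(2.8)) / 4 = 13.2/4 = 3.3
  S[Y,Y] = ((0.8)·(0.8) + (-0.2)·(-0.2) + (-0.2)·(-0.2) + (-3.2)·(-3.2) + (2.8)·(2.8)) / 4 = 18.8/4 = 4.7

S is symmetric (S[j,i] = S[i,j]). Assembling:

S = [[4.7, 3.3],
 [3.3, 4.7]]


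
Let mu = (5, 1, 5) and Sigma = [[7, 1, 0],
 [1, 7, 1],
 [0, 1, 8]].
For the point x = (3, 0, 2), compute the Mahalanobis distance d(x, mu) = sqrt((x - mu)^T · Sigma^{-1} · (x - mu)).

Step 1 — centre the observation: (x - mu) = (-2, -1, -3).

Step 2 — invert Sigma (cofactor / det for 3×3, or solve directly):
  Sigma^{-1} = [[0.1459, -0.0212, 0.0027],
 [-0.0212, 0.1485, -0.0186],
 [0.0027, -0.0186, 0.1273]].

Step 3 — form the quadratic (x - mu)^T · Sigma^{-1} · (x - mu):
  Sigma^{-1} · (x - mu) = (-0.2785, -0.0504, -0.3687).
  (x - mu)^T · [Sigma^{-1} · (x - mu)] = (-2)·(-0.2785) + (-1)·(-0.0504) + (-3)·(-0.3687) = 1.7135.

Step 4 — take square root: d = √(1.7135) ≈ 1.309.

d(x, mu) = √(1.7135) ≈ 1.309


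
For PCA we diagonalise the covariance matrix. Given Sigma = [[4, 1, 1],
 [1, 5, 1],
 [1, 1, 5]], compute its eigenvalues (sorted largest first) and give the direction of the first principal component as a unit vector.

Step 1 — characteristic polynomial p(λ) = det(λI - Sigma) = λ³ - tr·λ² + c_1·λ - det, where tr = trace, c_1 = sum of the principal 2×2 minors, det = det(Sigma):
  tr = 4 + 5 + 5 = 14,
  c_1 = (4·5 - (1)²) + (4·5 - (1)²) + (5·5 - (1)²) = 19 + 19 + 24 = 62,
  det = 4·(5·5 - (1)²) - (1)·((1)·5 - (1)·(1)) + (1)·((1)·(1) - 5·(1)) = 4·(24) - (1)·(4) + (1)·(-4) = 88.
  So p(λ) = λ³ - 14λ² + 62λ - 88.
Step 2 — look for an integer root (rational root theorem: any rational root is an integer divisor of 88). Testing λ = 4:
  p(4) = 64 - 224 + 248 - 88 = 0  ✓
  Dividing out (λ - 4): p(λ) = (λ - 4)(λ² - 10λ + 22).
Step 3 — remaining eigenvalues from the quadratic λ² - 10λ + 22 = 0:
  Δ = 10² - 4·22 = 100 - 88 = 12,  λ = (10 ± √12)/2 = (10 ± 3.4641)/2 ≈ 6.7321 or 3.2679.
  Sorted: λ_1 = 6.7321,  λ_2 = 4,  λ_3 = 3.2679  (check: sum = 14 = tr ✓).

Step 4 — unit eigenvector for λ_1 ≈ 6.7321: v spans the null space of (Sigma - λ_1 I), whose rows are
  r_1 = (-2.7321, 1, 1),  r_2 = (1, -1.7321, 1),  r_3 = (1, 1, -1.7321).
  v is orthogonal to every row, so take v ∝ r_1 × r_2 = ((1)·(1) - (1)·(-1.7321), (1)·(1) - (-2.7321)·(1), (-2.7321)·(-1.7321) - (1)·(1)) ≈ (2.7321, 3.7321, 3.7321).
  Let u = (2.7321, 3.7321, 3.7321).
  ||u|| = √((2.7321)² + (3.7321)² + (3.7321)²) = √(35.3205) ≈ 5.9431,  v_1 = u/||u|| ≈ (0.4597, 0.628, 0.628) (||v_1|| = 1).

λ_1 = 6.7321,  λ_2 = 4,  λ_3 = 3.2679;  v_1 ≈ (0.4597, 0.628, 0.628)


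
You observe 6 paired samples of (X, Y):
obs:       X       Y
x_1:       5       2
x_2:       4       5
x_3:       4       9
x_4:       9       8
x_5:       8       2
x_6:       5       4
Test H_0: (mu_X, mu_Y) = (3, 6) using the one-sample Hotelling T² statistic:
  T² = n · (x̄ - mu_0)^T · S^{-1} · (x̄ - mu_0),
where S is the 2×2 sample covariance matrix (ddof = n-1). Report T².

Step 1 — sample mean vector:
  mean(X) = (5 + 4 + 4 + 9 + 8 + 5) / 6 = 35/6 = 5.8333
  mean(Y) = (2 + 5 + 9 + 8 + 2 + 4) / 6 = 30/6 = 5
  x̄ = (5.8333, 5),  deviation x̄ - mu_0 = (5.8333, 5) - (3, 6) = (2.8333, -1).

Step 2 — sample covariance matrix, S[i,j] = (1/(n-1)) · Σ_k (x_{k,i} - mean_i) · (x_{k,j} - mean_j), divisor n-1 = 5:
  S[X,X] = ((-0.8333)·(-0.8333) + (-1.8333)·(-1.8333) + (-1.8333)·(-1.8333) + (3.1667)·(3.1667) + (2.1667)·(2.1667) + (-0.8333)·(-0.8333)) / 5 = 22.8333/5 = 4.5667
  S[X,Y] = ((-0.8333)·(-3) + (-1.8333)·(0) + (-1.8333)·(4) + (3.1667)·(3) + (2.1667)·(-3) + (-0.8333)·(-1)) / 5 = -1/5 = -0.2
  S[Y,Y] = ((-3)·(-3) + (0)·(0) + (4)·(4) + (3)·(3) + (-3)·(-3) + (-1)·(-1)) / 5 = 44/5 = 8.8
  S = [[4.5667, -0.2],
 [-0.2, 8.8]].

Step 3 — invert S. det(S) = 4.5667·8.8 - (-0.2)² = 40.1467.
  S^{-1} = (1/det) · [[d, -b], [-b, a]] = [[0.2192, 0.005],
 [0.005, 0.1137]].

Step 4 — quadratic form (x̄ - mu_0)^T · S^{-1} · (x̄ - mu_0):
  S^{-1} · (x̄ - mu_0) = (0.6161, -0.0996),
  (x̄ - mu_0)^T · [...] = (2.8333)·(0.6161) + (-1)·(-0.0996) = 1.8452.

Step 5 — scale by n: T² = 6 · 1.8452 = 11.0711.

T² ≈ 11.0711


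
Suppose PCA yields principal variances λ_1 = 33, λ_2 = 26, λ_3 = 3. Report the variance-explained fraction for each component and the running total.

Step 1 — total variance = trace(Sigma) = Σ λ_i = 33 + 26 + 3 = 62.

Step 2 — fraction explained by component i = λ_i / Σ λ:
  PC1: 33/62 = 0.5323
  PC2: 26/62 = 0.4194
  PC3: 3/62 = 0.0484

Step 3 — cumulative fraction after k components = (λ_1 + ... + λ_k) / Σ λ:
  k = 1: 33/62 = 0.5323
  k = 2: (33 + 26)/62 = 59/62 = 0.9516
  k = 3: (33 + 26 + 3)/62 = 62/62 = 1

Summary (fraction, with percent):

explained: PC1 0.5323 (53.23%), PC2 0.4194 (41.94%), PC3 0.0484 (4.84%);  cumulative: 0.5323, 0.9516, 1


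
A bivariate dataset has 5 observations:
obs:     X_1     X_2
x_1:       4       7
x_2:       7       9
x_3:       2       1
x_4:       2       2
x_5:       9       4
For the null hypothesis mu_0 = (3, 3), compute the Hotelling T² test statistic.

Step 1 — sample mean vector:
  mean(X_1) = (4 + 7 + 2 + 2 + 9) / 5 = 24/5 = 4.8
  mean(X_2) = (7 + 9 + 1 + 2 + 4) / 5 = 23/5 = 4.6
  x̄ = (4.8, 4.6),  deviation x̄ - mu_0 = (4.8, 4.6) - (3, 3) = (1.8, 1.6).

Step 2 — sample covariance matrix, S[i,j] = (1/(n-1)) · Σ_k (x_{k,i} - mean_i) · (x_{k,j} - mean_j), divisor n-1 = 4:
  S[X_1,X_1] = ((-0.8)·(-0.8) + (2.2)·(2.2) + (-2.8)·(-2.8) + (-2.8)·(-2.8) + (4.2)·(4.2)) / 4 = 38.8/4 = 9.7
  S[X_1,X_2] = ((-0.8)·(2.4) + (2.2)·(4.4) + (-2.8)·(-3.6) + (-2.8)·(-2.6) + (4.2)·(-0.6)) / 4 = 22.6/4 = 5.65
  S[X_2,X_2] = ((2.4)·(2.4) + (4.4)·(4.4) + (-3.6)·(-3.6) + (-2.6)·(-2.6) + (-0.6)·(-0.6)) / 4 = 45.2/4 = 11.3
  S = [[9.7, 5.65],
 [5.65, 11.3]].

Step 3 — invert S. det(S) = 9.7·11.3 - (5.65)² = 77.6875.
  S^{-1} = (1/det) · [[d, -b], [-b, a]] = [[0.1455, -0.0727],
 [-0.0727, 0.1249]].

Step 4 — quadratic form (x̄ - mu_0)^T · S^{-1} · (x̄ - mu_0):
  S^{-1} · (x̄ - mu_0) = (0.1455, 0.0689),
  (x̄ - mu_0)^T · [...] = (1.8)·(0.1455) + (1.6)·(0.0689) = 0.372.

Step 5 — scale by n: T² = 5 · 0.372 = 1.86.

T² ≈ 1.86


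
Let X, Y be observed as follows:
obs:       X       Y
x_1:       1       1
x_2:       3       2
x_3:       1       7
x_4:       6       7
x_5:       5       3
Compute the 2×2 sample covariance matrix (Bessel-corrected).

Step 1 — column means:
  mean(X) = (1 + 3 + 1 + 6 + 5) / 5 = 16/5 = 3.2
  mean(Y) = (1 + 2 + 7 + 7 + 3) / 5 = 20/5 = 4

Step 2 — sample covariance S[i,j] = (1/(n-1)) · Σ_k (x_{k,i} - mean_i) · (x_{k,j} - mean_j), with n-1 = 4.
  S[X,X] = ((-2.2)·(-2.2) + (-0.2)·(-0.2) + (-2.2)·(-2.2) + (2.8)·(2.8) + (1.8)·(1.8)) / 4 = 20.8/4 = 5.2
  S[X,Y] = ((-2.2)·(-3) + (-0.2)·(-2) + (-2.2)·(3) + (2.8)·(3) + (1.8)·(-1)) / 4 = 7/4 = 1.75
  S[Y,Y] = ((-3)·(-3) + (-2)·(-2) + (3)·(3) + (3)·(3) + (-1)·(-1)) / 4 = 32/4 = 8

S is symmetric (S[j,i] = S[i,j]). Assembling:

S = [[5.2, 1.75],
 [1.75, 8]]


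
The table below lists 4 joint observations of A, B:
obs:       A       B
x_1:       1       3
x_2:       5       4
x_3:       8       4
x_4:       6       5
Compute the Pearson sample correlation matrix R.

Step 1 — column means:
  mean(A) = (1 + 5 + 8 + 6) / 4 = 20/4 = 5
  mean(B) = (3 + 4 + 4 + 5) / 4 = 16/4 = 4

Step 2 — sample variances and covariances s[i,j] = (1/(n-1)) · Σ_k (x_{k,i} - mean_i) · (x_{k,j} - mean_j), with n-1 = 3:
  s[A,A] = ((-4)·(-4) + (0)·(0) + (3)·(3) + (1)·(1)) / 3 = 26/3 = 8.6667
  s[A,B] = ((-4)·(-1) + (0)·(0) + (3)·(0) + (1)·(1)) / 3 = 5/3 = 1.6667
  s[B,B] = ((-1)·(-1) + (0)·(0) + (0)·(0) + (1)·(1)) / 3 = 2/3 = 0.6667
  Sample standard deviations s_i = √(s[i,i]):
  s(A) = √(8.6667) = 2.9439
  s(B) = √(0.6667) = 0.8165

Step 3 — r_{ij} = s_{ij} / (s_i · s_j):
  r[A,A] = 1 (diagonal).
  r[A,B] = 1.6667 / (2.9439 · 0.8165) = 1.6667 / 2.4037 = 0.6934
  r[B,B] = 1 (diagonal).

R is symmetric with unit diagonal. Assembling:

R = [[1, 0.6934],
 [0.6934, 1]]


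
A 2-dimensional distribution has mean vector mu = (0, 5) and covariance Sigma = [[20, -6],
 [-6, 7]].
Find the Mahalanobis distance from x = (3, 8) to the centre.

Step 1 — centre the observation: (x - mu) = (3, 3).

Step 2 — invert Sigma. det(Sigma) = 20·7 - (-6)² = 104.
  Sigma^{-1} = (1/det) · [[d, -b], [-b, a]] = [[0.0673, 0.0577],
 [0.0577, 0.1923]].

Step 3 — form the quadratic (x - mu)^T · Sigma^{-1} · (x - mu):
  Sigma^{-1} · (x - mu) = (0.375, 0.75).
  (x - mu)^T · [Sigma^{-1} · (x - mu)] = (3)·(0.375) + (3)·(0.75) = 3.375.

Step 4 — take square root: d = √(3.375) ≈ 1.8371.

d(x, mu) = √(3.375) ≈ 1.8371


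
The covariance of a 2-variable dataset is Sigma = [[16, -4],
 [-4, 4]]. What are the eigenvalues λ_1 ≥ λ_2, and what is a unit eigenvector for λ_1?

Step 1 — characteristic polynomial of 2×2 Sigma:
  det(Sigma - λI) = λ² - trace · λ + det = 0.
  trace = 16 + 4 = 20, det = 16·4 - (-4)² = 48.
Step 2 — discriminant:
  Δ = trace² - 4·det = 400 - 192 = 208.
Step 3 — eigenvalues:
  λ = (trace ± √Δ)/2 = (20 ± 14.4222)/2,
  λ_1 = 17.2111,  λ_2 = 2.7889.

Step 4 — unit eigenvector for λ_1: solve (Sigma - λ_1 I)v = 0. First row:
  (16 - 17.2111)·v_x + (-4)·v_y = 0, i.e. (-1.2111)·v_x + (-4)·v_y = 0,
  so v ∝ (b, λ_1 - a) = (-4, 1.2111); multiply by -1 so the first entry is positive: u = (4, -1.2111).
  ||u|| = √((4)² + (-1.2111)²) = √(17.4668) ≈ 4.1793,
  v_1 = u/||u|| ≈ (0.9571, -0.2898) (||v_1|| = 1).

λ_1 = 17.2111,  λ_2 = 2.7889;  v_1 ≈ (0.9571, -0.2898)


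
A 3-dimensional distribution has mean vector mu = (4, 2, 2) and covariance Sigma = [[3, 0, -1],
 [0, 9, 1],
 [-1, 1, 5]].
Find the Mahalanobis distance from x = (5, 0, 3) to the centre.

Step 1 — centre the observation: (x - mu) = (1, -2, 1).

Step 2 — invert Sigma (cofactor / det for 3×3, or solve directly):
  Sigma^{-1} = [[0.3577, -0.0081, 0.0732],
 [-0.0081, 0.1138, -0.0244],
 [0.0732, -0.0244, 0.2195]].

Step 3 — form the quadratic (x - mu)^T · Sigma^{-1} · (x - mu):
  Sigma^{-1} · (x - mu) = (0.4472, -0.2602, 0.3415).
  (x - mu)^T · [Sigma^{-1} · (x - mu)] = (1)·(0.4472) + (-2)·(-0.2602) + (1)·(0.3415) = 1.3089.

Step 4 — take square root: d = √(1.3089) ≈ 1.1441.

d(x, mu) = √(1.3089) ≈ 1.1441


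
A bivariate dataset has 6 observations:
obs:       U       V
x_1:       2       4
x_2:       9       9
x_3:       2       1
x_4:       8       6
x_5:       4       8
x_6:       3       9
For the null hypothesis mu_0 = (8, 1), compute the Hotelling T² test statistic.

Step 1 — sample mean vector:
  mean(U) = (2 + 9 + 2 + 8 + 4 + 3) / 6 = 28/6 = 4.6667
  mean(V) = (4 + 9 + 1 + 6 + 8 + 9) / 6 = 37/6 = 6.1667
  x̄ = (4.6667, 6.1667),  deviation x̄ - mu_0 = (4.6667, 6.1667) - (8, 1) = (-3.3333, 5.1667).

Step 2 — sample covariance matrix, S[i,j] = (1/(n-1)) · Σ_k (x_{k,i} - mean_i) · (x_{k,j} - mean_j), divisor n-1 = 5:
  S[U,U] = ((-2.6667)·(-2.6667) + (4.3333)·(4.3333) + (-2.6667)·(-2.6667) + (3.3333)·(3.3333) + (-0.6667)·(-0.6667) + (-1.6667)·(-1.6667)) / 5 = 47.3333/5 = 9.4667
  S[U,V] = ((-2.6667)·(-2.1667) + (4.3333)·(2.8333) + (-2.6667)·(-5.1667) + (3.3333)·(-0.1667) + (-0.6667)·(1.8333) + (-1.6667)·(2.8333)) / 5 = 25.3333/5 = 5.0667
  S[V,V] = ((-2.1667)·(-2.1667) + (2.8333)·(2.8333) + (-5.1667)·(-5.1667) + (-0.1667)·(-0.1667) + (1.8333)·(1.8333) + (2.8333)·(2.8333)) / 5 = 50.8333/5 = 10.1667
  S = [[9.4667, 5.0667],
 [5.0667, 10.1667]].

Step 3 — invert S. det(S) = 9.4667·10.1667 - (5.0667)² = 70.5733.
  S^{-1} = (1/det) · [[d, -b], [-b, a]] = [[0.1441, -0.0718],
 [-0.0718, 0.1341]].

Step 4 — quadratic form (x̄ - mu_0)^T · S^{-1} · (x̄ - mu_0):
  S^{-1} · (x̄ - mu_0) = (-0.8511, 0.9324),
  (x̄ - mu_0)^T · [...] = (-3.3333)·(-0.8511) + (5.1667)·(0.9324) = 7.6543.

Step 5 — scale by n: T² = 6 · 7.6543 = 45.9258.

T² ≈ 45.9258


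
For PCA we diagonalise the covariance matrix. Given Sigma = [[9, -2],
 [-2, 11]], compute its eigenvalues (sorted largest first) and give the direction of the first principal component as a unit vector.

Step 1 — characteristic polynomial of 2×2 Sigma:
  det(Sigma - λI) = λ² - trace · λ + det = 0.
  trace = 9 + 11 = 20, det = 9·11 - (-2)² = 95.
Step 2 — discriminant:
  Δ = trace² - 4·det = 400 - 380 = 20.
Step 3 — eigenvalues:
  λ = (trace ± √Δ)/2 = (20 ± 4.4721)/2,
  λ_1 = 12.2361,  λ_2 = 7.7639.

Step 4 — unit eigenvector for λ_1: solve (Sigma - λ_1 I)v = 0. First row:
  (9 - 12.2361)·v_x + (-2)·v_y = 0, i.e. (-3.2361)·v_x + (-2)·v_y = 0,
  so v ∝ (b, λ_1 - a) = (-2, 3.2361); multiply by -1 so the first entry is positive: u = (2, -3.2361).
  ||u|| = √((2)² + (-3.2361)²) = √(14.4721) ≈ 3.8042,
  v_1 = u/||u|| ≈ (0.5257, -0.8507) (||v_1|| = 1).

λ_1 = 12.2361,  λ_2 = 7.7639;  v_1 ≈ (0.5257, -0.8507)


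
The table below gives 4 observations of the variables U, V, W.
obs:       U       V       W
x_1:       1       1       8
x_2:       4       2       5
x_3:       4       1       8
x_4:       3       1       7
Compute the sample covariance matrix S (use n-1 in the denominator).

Step 1 — column means:
  mean(U) = (1 + 4 + 4 + 3) / 4 = 12/4 = 3
  mean(V) = (1 + 2 + 1 + 1) / 4 = 5/4 = 1.25
  mean(W) = (8 + 5 + 8 + 7) / 4 = 28/4 = 7

Step 2 — sample covariance S[i,j] = (1/(n-1)) · Σ_k (x_{k,i} - mean_i) · (x_{k,j} - mean_j), with n-1 = 3.
  S[U,U] = ((-2)·(-2) + (1)·(1) + (1)·(1) + (0)·(0)) / 3 = 6/3 = 2
  S[U,V] = ((-2)·(-0.25) + (1)·(0.75) + (1)·(-0.25) + (0)·(-0.25)) / 3 = 1/3 = 0.3333
  S[U,W] = ((-2)·(1) + (1)·(-2) + (1)·(1) + (0)·(0)) / 3 = -3/3 = -1
  S[V,V] = ((-0.25)·(-0.25) + (0.75)·(0.75) + (-0.25)·(-0.25) + (-0.25)·(-0.25)) / 3 = 0.75/3 = 0.25
  S[V,W] = ((-0.25)·(1) + (0.75)·(-2) + (-0.25)·(1) + (-0.25)·(0)) / 3 = -2/3 = -0.6667
  S[W,W] = ((1)·(1) + (-2)·(-2) + (1)·(1) + (0)·(0)) / 3 = 6/3 = 2

S is symmetric (S[j,i] = S[i,j]). Assembling:

S = [[2, 0.3333, -1],
 [0.3333, 0.25, -0.6667],
 [-1, -0.6667, 2]]


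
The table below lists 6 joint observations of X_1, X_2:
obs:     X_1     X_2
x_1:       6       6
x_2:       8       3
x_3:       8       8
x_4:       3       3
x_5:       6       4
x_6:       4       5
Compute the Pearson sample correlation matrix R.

Step 1 — column means:
  mean(X_1) = (6 + 8 + 8 + 3 + 6 + 4) / 6 = 35/6 = 5.8333
  mean(X_2) = (6 + 3 + 8 + 3 + 4 + 5) / 6 = 29/6 = 4.8333

Step 2 — sample variances and covariances s[i,j] = (1/(n-1)) · Σ_k (x_{k,i} - mean_i) · (x_{k,j} - mean_j), with n-1 = 5:
  s[X_1,X_1] = ((0.1667)·(0.1667) + (2.1667)·(2.1667) + (2.1667)·(2.1667) + (-2.8333)·(-2.8333) + (0.1667)·(0.1667) + (-1.8333)·(-1.8333)) / 5 = 20.8333/5 = 4.1667
  s[X_1,X_2] = ((0.1667)·(1.1667) + (2.1667)·(-1.8333) + (2.1667)·(3.1667) + (-2.8333)·(-1.8333) + (0.1667)·(-0.8333) + (-1.8333)·(0.1667)) / 5 = 7.8333/5 = 1.5667
  s[X_2,X_2] = ((1.1667)·(1.1667) + (-1.8333)·(-1.8333) + (3.1667)·(3.1667) + (-1.8333)·(-1.8333) + (-0.8333)·(-0.8333) + (0.1667)·(0.1667)) / 5 = 18.8333/5 = 3.7667
  Sample standard deviations s_i = √(s[i,i]):
  s(X_1) = √(4.1667) = 2.0412
  s(X_2) = √(3.7667) = 1.9408

Step 3 — r_{ij} = s_{ij} / (s_i · s_j):
  r[X_1,X_1] = 1 (diagonal).
  r[X_1,X_2] = 1.5667 / (2.0412 · 1.9408) = 1.5667 / 3.9616 = 0.3955
  r[X_2,X_2] = 1 (diagonal).

R is symmetric with unit diagonal. Assembling:

R = [[1, 0.3955],
 [0.3955, 1]]


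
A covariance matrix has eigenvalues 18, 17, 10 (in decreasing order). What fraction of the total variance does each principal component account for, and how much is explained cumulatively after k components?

Step 1 — total variance = trace(Sigma) = Σ λ_i = 18 + 17 + 10 = 45.

Step 2 — fraction explained by component i = λ_i / Σ λ:
  PC1: 18/45 = 0.4
  PC2: 17/45 = 0.3778
  PC3: 10/45 = 0.2222

Step 3 — cumulative fraction after k components = (λ_1 + ... + λ_k) / Σ λ:
  k = 1: 18/45 = 0.4
  k = 2: (18 + 17)/45 = 35/45 = 0.7778
  k = 3: (18 + 17 + 10)/45 = 45/45 = 1

Summary (fraction, with percent):

explained: PC1 0.4 (40%), PC2 0.3778 (37.78%), PC3 0.2222 (22.22%);  cumulative: 0.4, 0.7778, 1


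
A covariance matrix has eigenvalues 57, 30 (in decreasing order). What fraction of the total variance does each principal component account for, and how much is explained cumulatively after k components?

Step 1 — total variance = trace(Sigma) = Σ λ_i = 57 + 30 = 87.

Step 2 — fraction explained by component i = λ_i / Σ λ:
  PC1: 57/87 = 0.6552
  PC2: 30/87 = 0.3448

Step 3 — cumulative fraction after k components = (λ_1 + ... + λ_k) / Σ λ:
  k = 1: 57/87 = 0.6552
  k = 2: (57 + 30)/87 = 87/87 = 1

Summary (fraction, with percent):

explained: PC1 0.6552 (65.52%), PC2 0.3448 (34.48%);  cumulative: 0.6552, 1


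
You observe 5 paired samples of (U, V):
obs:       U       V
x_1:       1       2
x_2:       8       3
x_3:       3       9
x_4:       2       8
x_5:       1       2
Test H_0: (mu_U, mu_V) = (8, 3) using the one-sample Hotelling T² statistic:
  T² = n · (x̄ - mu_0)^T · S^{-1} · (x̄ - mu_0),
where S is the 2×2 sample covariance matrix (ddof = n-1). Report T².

Step 1 — sample mean vector:
  mean(U) = (1 + 8 + 3 + 2 + 1) / 5 = 15/5 = 3
  mean(V) = (2 + 3 + 9 + 8 + 2) / 5 = 24/5 = 4.8
  x̄ = (3, 4.8),  deviation x̄ - mu_0 = (3, 4.8) - (8, 3) = (-5, 1.8).

Step 2 — sample covariance matrix, S[i,j] = (1/(n-1)) · Σ_k (x_{k,i} - mean_i) · (x_{k,j} - mean_j), divisor n-1 = 4:
  S[U,U] = ((-2)·(-2) + (5)·(5) + (0)·(0) + (-1)·(-1) + (-2)·(-2)) / 4 = 34/4 = 8.5
  S[U,V] = ((-2)·(-2.8) + (5)·(-1.8) + (0)·(4.2) + (-1)·(3.2) + (-2)·(-2.8)) / 4 = -1/4 = -0.25
  S[V,V] = ((-2.8)·(-2.8) + (-1.8)·(-1.8) + (4.2)·(4.2) + (3.2)·(3.2) + (-2.8)·(-2.8)) / 4 = 46.8/4 = 11.7
  S = [[8.5, -0.25],
 [-0.25, 11.7]].

Step 3 — invert S. det(S) = 8.5·11.7 - (-0.25)² = 99.3875.
  S^{-1} = (1/det) · [[d, -b], [-b, a]] = [[0.1177, 0.0025],
 [0.0025, 0.0855]].

Step 4 — quadratic form (x̄ - mu_0)^T · S^{-1} · (x̄ - mu_0):
  S^{-1} · (x̄ - mu_0) = (-0.5841, 0.1414),
  (x̄ - mu_0)^T · [...] = (-5)·(-0.5841) + (1.8)·(0.1414) = 3.1748.

Step 5 — scale by n: T² = 5 · 3.1748 = 15.8742.

T² ≈ 15.8742


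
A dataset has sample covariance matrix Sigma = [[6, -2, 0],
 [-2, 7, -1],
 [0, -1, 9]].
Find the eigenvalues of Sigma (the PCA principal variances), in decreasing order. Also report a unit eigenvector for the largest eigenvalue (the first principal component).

Step 1 — characteristic polynomial p(λ) = det(λI - Sigma) = λ³ - tr·λ² + c_1·λ - det, where tr = trace, c_1 = sum of the principal 2×2 minors, det = det(Sigma):
  tr = 6 + 7 + 9 = 22,
  c_1 = (6·7 - (-2)²) + (6·9 - (0)²) + (7·9 - (-1)²) = 38 + 54 + 62 = 154,
  det = 6·(7·9 - (-1)²) - (-2)·((-2)·9 - (-1)·(0)) + (0)·((-2)·(-1) - 7·(0)) = 6·(62) - (-2)·(-18) + (0)·(2) = 336.
  So p(λ) = λ³ - 22λ² + 154λ - 336.
Step 2 — look for an integer root (rational root theorem: any rational root is an integer divisor of 336). Testing λ = 8:
  p(8) = 512 - 1408 + 1232 - 336 = 0  ✓
  Dividing out (λ - 8): p(λ) = (λ - 8)(λ² - 14λ + 42).
Step 3 — remaining eigenvalues from the quadratic λ² - 14λ + 42 = 0:
  Δ = 14² - 4·42 = 196 - 168 = 28,  λ = (14 ± √28)/2 = (14 ± 5.2915)/2 ≈ 9.6458 or 4.3542.
  Sorted: λ_1 = 9.6458,  λ_2 = 8,  λ_3 = 4.3542  (check: sum = 22 = tr ✓).

Step 4 — unit eigenvector for λ_1 ≈ 9.6458: v spans the null space of (Sigma - λ_1 I), whose rows are
  r_1 = (-3.6458, -2, 0),  r_2 = (-2, -2.6458, -1),  r_3 = (0, -1, -0.6458).
  v is orthogonal to every row, so take v ∝ r_1 × r_2 = ((-2)·(-1) - (0)·(-2.6458), (0)·(-2) - (-3.6458)·(-1), (-3.6458)·(-2.6458) - (-2)·(-2)) ≈ (2, -3.6458, 5.6458).
  Let u = (2, -3.6458, 5.6458).
  ||u|| = √((2)² + (-3.6458)² + (5.6458)²) = √(49.166) ≈ 7.0118,  v_1 = u/||u|| ≈ (0.2852, -0.5199, 0.8052) (||v_1|| = 1).

λ_1 = 9.6458,  λ_2 = 8,  λ_3 = 4.3542;  v_1 ≈ (0.2852, -0.5199, 0.8052)


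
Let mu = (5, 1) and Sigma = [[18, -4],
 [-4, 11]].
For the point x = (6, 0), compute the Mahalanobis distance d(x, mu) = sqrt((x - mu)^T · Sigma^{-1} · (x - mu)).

Step 1 — centre the observation: (x - mu) = (1, -1).

Step 2 — invert Sigma. det(Sigma) = 18·11 - (-4)² = 182.
  Sigma^{-1} = (1/det) · [[d, -b], [-b, a]] = [[0.0604, 0.022],
 [0.022, 0.0989]].

Step 3 — form the quadratic (x - mu)^T · Sigma^{-1} · (x - mu):
  Sigma^{-1} · (x - mu) = (0.0385, -0.0769).
  (x - mu)^T · [Sigma^{-1} · (x - mu)] = (1)·(0.0385) + (-1)·(-0.0769) = 0.1154.

Step 4 — take square root: d = √(0.1154) ≈ 0.3397.

d(x, mu) = √(0.1154) ≈ 0.3397


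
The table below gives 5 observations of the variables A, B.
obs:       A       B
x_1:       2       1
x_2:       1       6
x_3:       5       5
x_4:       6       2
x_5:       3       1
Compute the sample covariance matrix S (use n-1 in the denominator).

Step 1 — column means:
  mean(A) = (2 + 1 + 5 + 6 + 3) / 5 = 17/5 = 3.4
  mean(B) = (1 + 6 + 5 + 2 + 1) / 5 = 15/5 = 3

Step 2 — sample covariance S[i,j] = (1/(n-1)) · Σ_k (x_{k,i} - mean_i) · (x_{k,j} - mean_j), with n-1 = 4.
  S[A,A] = ((-1.4)·(-1.4) + (-2.4)·(-2.4) + (1.6)·(1.6) + (2.6)·(2.6) + (-0.4)·(-0.4)) / 4 = 17.2/4 = 4.3
  S[A,B] = ((-1.4)·(-2) + (-2.4)·(3) + (1.6)·(2) + (2.6)·(-1) + (-0.4)·(-2)) / 4 = -3/4 = -0.75
  S[B,B] = ((-2)·(-2) + (3)·(3) + (2)·(2) + (-1)·(-1) + (-2)·(-2)) / 4 = 22/4 = 5.5

S is symmetric (S[j,i] = S[i,j]). Assembling:

S = [[4.3, -0.75],
 [-0.75, 5.5]]


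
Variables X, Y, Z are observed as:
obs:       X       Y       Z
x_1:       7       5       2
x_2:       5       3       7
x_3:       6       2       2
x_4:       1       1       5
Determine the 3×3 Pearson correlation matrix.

Step 1 — column means:
  mean(X) = (7 + 5 + 6 + 1) / 4 = 19/4 = 4.75
  mean(Y) = (5 + 3 + 2 + 1) / 4 = 11/4 = 2.75
  mean(Z) = (2 + 7 + 2 + 5) / 4 = 16/4 = 4

Step 2 — sample variances and covariances s[i,j] = (1/(n-1)) · Σ_k (x_{k,i} - mean_i) · (x_{k,j} - mean_j), with n-1 = 3:
  s[X,X] = ((2.25)·(2.25) + (0.25)·(0.25) + (1.25)·(1.25) + (-3.75)·(-3.75)) / 3 = 20.75/3 = 6.9167
  s[X,Y] = ((2.25)·(2.25) + (0.25)·(0.25) + (1.25)·(-0.75) + (-3.75)·(-1.75)) / 3 = 10.75/3 = 3.5833
  s[X,Z] = ((2.25)·(-2) + (0.25)·(3) + (1.25)·(-2) + (-3.75)·(1)) / 3 = -10/3 = -3.3333
  s[Y,Y] = ((2.25)·(2.25) + (0.25)·(0.25) + (-0.75)·(-0.75) + (-1.75)·(-1.75)) / 3 = 8.75/3 = 2.9167
  s[Y,Z] = ((2.25)·(-2) + (0.25)·(3) + (-0.75)·(-2) + (-1.75)·(1)) / 3 = -4/3 = -1.3333
  s[Z,Z] = ((-2)·(-2) + (3)·(3) + (-2)·(-2) + (1)·(1)) / 3 = 18/3 = 6
  Sample standard deviations s_i = √(s[i,i]):
  s(X) = √(6.9167) = 2.63
  s(Y) = √(2.9167) = 1.7078
  s(Z) = √(6) = 2.4495

Step 3 — r_{ij} = s_{ij} / (s_i · s_j):
  r[X,X] = 1 (diagonal).
  r[X,Y] = 3.5833 / (2.63 · 1.7078) = 3.5833 / 4.4915 = 0.7978
  r[X,Z] = -3.3333 / (2.63 · 2.4495) = -3.3333 / 6.442 = -0.5174
  r[Y,Y] = 1 (diagonal).
  r[Y,Z] = -1.3333 / (1.7078 · 2.4495) = -1.3333 / 4.1833 = -0.3187
  r[Z,Z] = 1 (diagonal).

R is symmetric with unit diagonal. Assembling:

R = [[1, 0.7978, -0.5174],
 [0.7978, 1, -0.3187],
 [-0.5174, -0.3187, 1]]


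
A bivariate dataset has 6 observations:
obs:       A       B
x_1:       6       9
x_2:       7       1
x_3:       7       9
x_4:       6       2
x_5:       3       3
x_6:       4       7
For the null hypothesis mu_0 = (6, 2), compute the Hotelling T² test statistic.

Step 1 — sample mean vector:
  mean(A) = (6 + 7 + 7 + 6 + 3 + 4) / 6 = 33/6 = 5.5
  mean(B) = (9 + 1 + 9 + 2 + 3 + 7) / 6 = 31/6 = 5.1667
  x̄ = (5.5, 5.1667),  deviation x̄ - mu_0 = (5.5, 5.1667) - (6, 2) = (-0.5, 3.1667).

Step 2 — sample covariance matrix, S[i,j] = (1/(n-1)) · Σ_k (x_{k,i} - mean_i) · (x_{k,j} - mean_j), divisor n-1 = 5:
  S[A,A] = ((0.5)·(0.5) + (1.5)·(1.5) + (1.5)·(1.5) + (0.5)·(0.5) + (-2.5)·(-2.5) + (-1.5)·(-1.5)) / 5 = 13.5/5 = 2.7
  S[A,B] = ((0.5)·(3.8333) + (1.5)·(-4.1667) + (1.5)·(3.8333) + (0.5)·(-3.1667) + (-2.5)·(-2.1667) + (-1.5)·(1.8333)) / 5 = 2.5/5 = 0.5
  S[B,B] = ((3.8333)·(3.8333) + (-4.1667)·(-4.1667) + (3.8333)·(3.8333) + (-3.1667)·(-3.1667) + (-2.1667)·(-2.1667) + (1.8333)·(1.8333)) / 5 = 64.8333/5 = 12.9667
  S = [[2.7, 0.5],
 [0.5, 12.9667]].

Step 3 — invert S. det(S) = 2.7·12.9667 - (0.5)² = 34.76.
  S^{-1} = (1/det) · [[d, -b], [-b, a]] = [[0.373, -0.0144],
 [-0.0144, 0.0777]].

Step 4 — quadratic form (x̄ - mu_0)^T · S^{-1} · (x̄ - mu_0):
  S^{-1} · (x̄ - mu_0) = (-0.2321, 0.2532),
  (x̄ - mu_0)^T · [...] = (-0.5)·(-0.2321) + (3.1667)·(0.2532) = 0.9177.

Step 5 — scale by n: T² = 6 · 0.9177 = 5.5063.

T² ≈ 5.5063


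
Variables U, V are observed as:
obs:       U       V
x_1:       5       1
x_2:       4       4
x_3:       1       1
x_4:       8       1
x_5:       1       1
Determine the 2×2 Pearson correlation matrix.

Step 1 — column means:
  mean(U) = (5 + 4 + 1 + 8 + 1) / 5 = 19/5 = 3.8
  mean(V) = (1 + 4 + 1 + 1 + 1) / 5 = 8/5 = 1.6

Step 2 — sample variances and covariances s[i,j] = (1/(n-1)) · Σ_k (x_{k,i} - mean_i) · (x_{k,j} - mean_j), with n-1 = 4:
  s[U,U] = ((1.2)·(1.2) + (0.2)·(0.2) + (-2.8)·(-2.8) + (4.2)·(4.2) + (-2.8)·(-2.8)) / 4 = 34.8/4 = 8.7
  s[U,V] = ((1.2)·(-0.6) + (0.2)·(2.4) + (-2.8)·(-0.6) + (4.2)·(-0.6) + (-2.8)·(-0.6)) / 4 = 0.6/4 = 0.15
  s[V,V] = ((-0.6)·(-0.6) + (2.4)·(2.4) + (-0.6)·(-0.6) + (-0.6)·(-0.6) + (-0.6)·(-0.6)) / 4 = 7.2/4 = 1.8
  Sample standard deviations s_i = √(s[i,i]):
  s(U) = √(8.7) = 2.9496
  s(V) = √(1.8) = 1.3416

Step 3 — r_{ij} = s_{ij} / (s_i · s_j):
  r[U,U] = 1 (diagonal).
  r[U,V] = 0.15 / (2.9496 · 1.3416) = 0.15 / 3.9573 = 0.0379
  r[V,V] = 1 (diagonal).

R is symmetric with unit diagonal. Assembling:

R = [[1, 0.0379],
 [0.0379, 1]]


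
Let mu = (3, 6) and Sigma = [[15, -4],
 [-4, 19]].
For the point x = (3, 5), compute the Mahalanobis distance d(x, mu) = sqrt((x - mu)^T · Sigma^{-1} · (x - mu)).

Step 1 — centre the observation: (x - mu) = (0, -1).

Step 2 — invert Sigma. det(Sigma) = 15·19 - (-4)² = 269.
  Sigma^{-1} = (1/det) · [[d, -b], [-b, a]] = [[0.0706, 0.0149],
 [0.0149, 0.0558]].

Step 3 — form the quadratic (x - mu)^T · Sigma^{-1} · (x - mu):
  Sigma^{-1} · (x - mu) = (-0.0149, -0.0558).
  (x - mu)^T · [Sigma^{-1} · (x - mu)] = (0)·(-0.0149) + (-1)·(-0.0558) = 0.0558.

Step 4 — take square root: d = √(0.0558) ≈ 0.2361.

d(x, mu) = √(0.0558) ≈ 0.2361


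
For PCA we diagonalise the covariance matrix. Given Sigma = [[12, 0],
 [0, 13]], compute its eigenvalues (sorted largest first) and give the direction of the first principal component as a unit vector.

Step 1 — characteristic polynomial of 2×2 Sigma:
  det(Sigma - λI) = λ² - trace · λ + det = 0.
  trace = 12 + 13 = 25, det = 12·13 - (0)² = 156.
Step 2 — discriminant:
  Δ = trace² - 4·det = 625 - 624 = 1.
Step 3 — eigenvalues:
  λ = (trace ± √Δ)/2 = (25 ± 1)/2,
  λ_1 = 13,  λ_2 = 12.

Step 4 — unit eigenvector for λ_1: Sigma is diagonal, so its eigenvectors are the coordinate axes. λ_1 = 13 is the diagonal entry on the second coordinate axis, hence
  v_1 = (0, 1) (||v_1|| = 1).

λ_1 = 13,  λ_2 = 12;  v_1 ≈ (0, 1)


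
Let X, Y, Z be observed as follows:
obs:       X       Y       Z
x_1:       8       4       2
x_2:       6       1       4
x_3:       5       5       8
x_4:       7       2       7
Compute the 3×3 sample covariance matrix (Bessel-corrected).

Step 1 — column means:
  mean(X) = (8 + 6 + 5 + 7) / 4 = 26/4 = 6.5
  mean(Y) = (4 + 1 + 5 + 2) / 4 = 12/4 = 3
  mean(Z) = (2 + 4 + 8 + 7) / 4 = 21/4 = 5.25

Step 2 — sample covariance S[i,j] = (1/(n-1)) · Σ_k (x_{k,i} - mean_i) · (x_{k,j} - mean_j), with n-1 = 3.
  S[X,X] = ((1.5)·(1.5) + (-0.5)·(-0.5) + (-1.5)·(-1.5) + (0.5)·(0.5)) / 3 = 5/3 = 1.6667
  S[X,Y] = ((1.5)·(1) + (-0.5)·(-2) + (-1.5)·(2) + (0.5)·(-1)) / 3 = -1/3 = -0.3333
  S[X,Z] = ((1.5)·(-3.25) + (-0.5)·(-1.25) + (-1.5)·(2.75) + (0.5)·(1.75)) / 3 = -7.5/3 = -2.5
  S[Y,Y] = ((1)·(1) + (-2)·(-2) + (2)·(2) + (-1)·(-1)) / 3 = 10/3 = 3.3333
  S[Y,Z] = ((1)·(-3.25) + (-2)·(-1.25) + (2)·(2.75) + (-1)·(1.75)) / 3 = 3/3 = 1
  S[Z,Z] = ((-3.25)·(-3.25) + (-1.25)·(-1.25) + (2.75)·(2.75) + (1.75)·(1.75)) / 3 = 22.75/3 = 7.5833

S is symmetric (S[j,i] = S[i,j]). Assembling:

S = [[1.6667, -0.3333, -2.5],
 [-0.3333, 3.3333, 1],
 [-2.5, 1, 7.5833]]


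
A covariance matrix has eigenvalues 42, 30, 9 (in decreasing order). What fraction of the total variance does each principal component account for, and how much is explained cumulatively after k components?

Step 1 — total variance = trace(Sigma) = Σ λ_i = 42 + 30 + 9 = 81.

Step 2 — fraction explained by component i = λ_i / Σ λ:
  PC1: 42/81 = 0.5185
  PC2: 30/81 = 0.3704
  PC3: 9/81 = 0.1111

Step 3 — cumulative fraction after k components = (λ_1 + ... + λ_k) / Σ λ:
  k = 1: 42/81 = 0.5185
  k = 2: (42 + 30)/81 = 72/81 = 0.8889
  k = 3: (42 + 30 + 9)/81 = 81/81 = 1

Summary (fraction, with percent):

explained: PC1 0.5185 (51.85%), PC2 0.3704 (37.04%), PC3 0.1111 (11.11%);  cumulative: 0.5185, 0.8889, 1


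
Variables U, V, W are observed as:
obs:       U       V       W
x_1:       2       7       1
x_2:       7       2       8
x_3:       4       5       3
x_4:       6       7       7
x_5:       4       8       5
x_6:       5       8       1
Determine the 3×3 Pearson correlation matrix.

Step 1 — column means:
  mean(U) = (2 + 7 + 4 + 6 + 4 + 5) / 6 = 28/6 = 4.6667
  mean(V) = (7 + 2 + 5 + 7 + 8 + 8) / 6 = 37/6 = 6.1667
  mean(W) = (1 + 8 + 3 + 7 + 5 + 1) / 6 = 25/6 = 4.1667

Step 2 — sample variances and covariances s[i,j] = (1/(n-1)) · Σ_k (x_{k,i} - mean_i) · (x_{k,j} - mean_j), with n-1 = 5:
  s[U,U] = ((-2.6667)·(-2.6667) + (2.3333)·(2.3333) + (-0.6667)·(-0.6667) + (1.3333)·(1.3333) + (-0.6667)·(-0.6667) + (0.3333)·(0.3333)) / 5 = 15.3333/5 = 3.0667
  s[U,V] = ((-2.6667)·(0.8333) + (2.3333)·(-4.1667) + (-0.6667)·(-1.1667) + (1.3333)·(0.8333) + (-0.6667)·(1.8333) + (0.3333)·(1.8333)) / 5 = -10.6667/5 = -2.1333
  s[U,W] = ((-2.6667)·(-3.1667) + (2.3333)·(3.8333) + (-0.6667)·(-1.1667) + (1.3333)·(2.8333) + (-0.6667)·(0.8333) + (0.3333)·(-3.1667)) / 5 = 20.3333/5 = 4.0667
  s[V,V] = ((0.8333)·(0.8333) + (-4.1667)·(-4.1667) + (-1.1667)·(-1.1667) + (0.8333)·(0.8333) + (1.8333)·(1.8333) + (1.8333)·(1.8333)) / 5 = 26.8333/5 = 5.3667
  s[V,W] = ((0.8333)·(-3.1667) + (-4.1667)·(3.8333) + (-1.1667)·(-1.1667) + (0.8333)·(2.8333) + (1.8333)·(0.8333) + (1.8333)·(-3.1667)) / 5 = -19.1667/5 = -3.8333
  s[W,W] = ((-3.1667)·(-3.1667) + (3.8333)·(3.8333) + (-1.1667)·(-1.1667) + (2.8333)·(2.8333) + (0.8333)·(0.8333) + (-3.1667)·(-3.1667)) / 5 = 44.8333/5 = 8.9667
  Sample standard deviations s_i = √(s[i,i]):
  s(U) = √(3.0667) = 1.7512
  s(V) = √(5.3667) = 2.3166
  s(W) = √(8.9667) = 2.9944

Step 3 — r_{ij} = s_{ij} / (s_i · s_j):
  r[U,U] = 1 (diagonal).
  r[U,V] = -2.1333 / (1.7512 · 2.3166) = -2.1333 / 4.0568 = -0.5259
  r[U,W] = 4.0667 / (1.7512 · 2.9944) = 4.0667 / 5.2438 = 0.7755
  r[V,V] = 1 (diagonal).
  r[V,W] = -3.8333 / (2.3166 · 2.9944) = -3.8333 / 6.9369 = -0.5526
  r[W,W] = 1 (diagonal).

R is symmetric with unit diagonal. Assembling:

R = [[1, -0.5259, 0.7755],
 [-0.5259, 1, -0.5526],
 [0.7755, -0.5526, 1]]


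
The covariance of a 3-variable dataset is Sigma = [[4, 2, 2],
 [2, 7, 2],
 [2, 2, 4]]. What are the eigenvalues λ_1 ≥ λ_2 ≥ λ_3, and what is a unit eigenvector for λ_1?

Step 1 — characteristic polynomial p(λ) = det(λI - Sigma) = λ³ - tr·λ² + c_1·λ - det, where tr = trace, c_1 = sum of the principal 2×2 minors, det = det(Sigma):
  tr = 4 + 7 + 4 = 15,
  c_1 = (4·7 - (2)²) + (4·4 - (2)²) + (7·4 - (2)²) = 24 + 12 + 24 = 60,
  det = 4·(7·4 - (2)²) - (2)·((2)·4 - (2)·(2)) + (2)·((2)·(2) - 7·(2)) = 4·(24) - (2)·(4) + (2)·(-10) = 68.
  So p(λ) = λ³ - 15λ² + 60λ - 68.
Step 2 — look for an integer root (rational root theorem: any rational root is an integer divisor of 68). Testing λ = 2:
  p(2) = 8 - 60 + 120 - 68 = 0  ✓
  Dividing out (λ - 2): p(λ) = (λ - 2)(λ² - 13λ + 34).
Step 3 — remaining eigenvalues from the quadratic λ² - 13λ + 34 = 0:
  Δ = 13² - 4·34 = 169 - 136 = 33,  λ = (13 ± √33)/2 = (13 ± 5.7446)/2 ≈ 9.3723 or 3.6277.
  Sorted: λ_1 = 9.3723,  λ_2 = 3.6277,  λ_3 = 2  (check: sum = 15 = tr ✓).

Step 4 — unit eigenvector for λ_1 ≈ 9.3723: v spans the null space of (Sigma - λ_1 I), whose rows are
  r_1 = (-5.3723, 2, 2),  r_2 = (2, -2.3723, 2),  r_3 = (2, 2, -5.3723).
  v is orthogonal to every row, so take v ∝ r_1 × r_2 = ((2)·(2) - (2)·(-2.3723), (2)·(2) - (-5.3723)·(2), (-5.3723)·(-2.3723) - (2)·(2)) ≈ (8.7446, 14.7446, 8.7446).
  Let u = (8.7446, 14.7446, 8.7446).
  ||u|| = √((8.7446)² + (14.7446)² + (8.7446)²) = √(370.3369) ≈ 19.2441,  v_1 = u/||u|| ≈ (0.4544, 0.7662, 0.4544) (||v_1|| = 1).

λ_1 = 9.3723,  λ_2 = 3.6277,  λ_3 = 2;  v_1 ≈ (0.4544, 0.7662, 0.4544)


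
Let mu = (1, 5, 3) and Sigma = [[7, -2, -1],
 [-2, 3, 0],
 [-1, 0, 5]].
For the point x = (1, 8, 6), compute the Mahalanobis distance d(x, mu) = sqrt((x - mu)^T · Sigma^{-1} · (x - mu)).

Step 1 — centre the observation: (x - mu) = (0, 3, 3).

Step 2 — invert Sigma (cofactor / det for 3×3, or solve directly):
  Sigma^{-1} = [[0.1829, 0.122, 0.0366],
 [0.122, 0.4146, 0.0244],
 [0.0366, 0.0244, 0.2073]].

Step 3 — form the quadratic (x - mu)^T · Sigma^{-1} · (x - mu):
  Sigma^{-1} · (x - mu) = (0.4756, 1.3171, 0.6951).
  (x - mu)^T · [Sigma^{-1} · (x - mu)] = (0)·(0.4756) + (3)·(1.3171) + (3)·(0.6951) = 6.0366.

Step 4 — take square root: d = √(6.0366) ≈ 2.4569.

d(x, mu) = √(6.0366) ≈ 2.4569


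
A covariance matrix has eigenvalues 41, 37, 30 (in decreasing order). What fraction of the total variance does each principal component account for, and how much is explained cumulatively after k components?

Step 1 — total variance = trace(Sigma) = Σ λ_i = 41 + 37 + 30 = 108.

Step 2 — fraction explained by component i = λ_i / Σ λ:
  PC1: 41/108 = 0.3796
  PC2: 37/108 = 0.3426
  PC3: 30/108 = 0.2778

Step 3 — cumulative fraction after k components = (λ_1 + ... + λ_k) / Σ λ:
  k = 1: 41/108 = 0.3796
  k = 2: (41 + 37)/108 = 78/108 = 0.7222
  k = 3: (41 + 37 + 30)/108 = 108/108 = 1

Summary (fraction, with percent):

explained: PC1 0.3796 (37.96%), PC2 0.3426 (34.26%), PC3 0.2778 (27.78%);  cumulative: 0.3796, 0.7222, 1


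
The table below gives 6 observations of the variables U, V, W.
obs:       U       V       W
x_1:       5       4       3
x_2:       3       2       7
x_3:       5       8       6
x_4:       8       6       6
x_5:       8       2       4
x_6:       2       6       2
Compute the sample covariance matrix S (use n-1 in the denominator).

Step 1 — column means:
  mean(U) = (5 + 3 + 5 + 8 + 8 + 2) / 6 = 31/6 = 5.1667
  mean(V) = (4 + 2 + 8 + 6 + 2 + 6) / 6 = 28/6 = 4.6667
  mean(W) = (3 + 7 + 6 + 6 + 4 + 2) / 6 = 28/6 = 4.6667

Step 2 — sample covariance S[i,j] = (1/(n-1)) · Σ_k (x_{k,i} - mean_i) · (x_{k,j} - mean_j), with n-1 = 5.
  S[U,U] = ((-0.1667)·(-0.1667) + (-2.1667)·(-2.1667) + (-0.1667)·(-0.1667) + (2.8333)·(2.8333) + (2.8333)·(2.8333) + (-3.1667)·(-3.1667)) / 5 = 30.8333/5 = 6.1667
  S[U,V] = ((-0.1667)·(-0.6667) + (-2.1667)·(-2.6667) + (-0.1667)·(3.3333) + (2.8333)·(1.3333) + (2.8333)·(-2.6667) + (-3.1667)·(1.3333)) / 5 = -2.6667/5 = -0.5333
  S[U,W] = ((-0.1667)·(-1.6667) + (-2.1667)·(2.3333) + (-0.1667)·(1.3333) + (2.8333)·(1.3333) + (2.8333)·(-0.6667) + (-3.1667)·(-2.6667)) / 5 = 5.3333/5 = 1.0667
  S[V,V] = ((-0.6667)·(-0.6667) + (-2.6667)·(-2.6667) + (3.3333)·(3.3333) + (1.3333)·(1.3333) + (-2.6667)·(-2.6667) + (1.3333)·(1.3333)) / 5 = 29.3333/5 = 5.8667
  S[V,W] = ((-0.6667)·(-1.6667) + (-2.6667)·(2.3333) + (3.3333)·(1.3333) + (1.3333)·(1.3333) + (-2.6667)·(-0.6667) + (1.3333)·(-2.6667)) / 5 = -0.6667/5 = -0.1333
  S[W,W] = ((-1.6667)·(-1.6667) + (2.3333)·(2.3333) + (1.3333)·(1.3333) + (1.3333)·(1.3333) + (-0.6667)·(-0.6667) + (-2.6667)·(-2.6667)) / 5 = 19.3333/5 = 3.8667

S is symmetric (S[j,i] = S[i,j]). Assembling:

S = [[6.1667, -0.5333, 1.0667],
 [-0.5333, 5.8667, -0.1333],
 [1.0667, -0.1333, 3.8667]]


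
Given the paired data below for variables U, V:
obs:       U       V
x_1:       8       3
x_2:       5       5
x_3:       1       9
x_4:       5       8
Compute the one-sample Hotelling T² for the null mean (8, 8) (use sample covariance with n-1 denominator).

Step 1 — sample mean vector:
  mean(U) = (8 + 5 + 1 + 5) / 4 = 19/4 = 4.75
  mean(V) = (3 + 5 + 9 + 8) / 4 = 25/4 = 6.25
  x̄ = (4.75, 6.25),  deviation x̄ - mu_0 = (4.75, 6.25) - (8, 8) = (-3.25, -1.75).

Step 2 — sample covariance matrix, S[i,j] = (1/(n-1)) · Σ_k (x_{k,i} - mean_i) · (x_{k,j} - mean_j), divisor n-1 = 3:
  S[U,U] = ((3.25)·(3.25) + (0.25)·(0.25) + (-3.75)·(-3.75) + (0.25)·(0.25)) / 3 = 24.75/3 = 8.25
  S[U,V] = ((3.25)·(-3.25) + (0.25)·(-1.25) + (-3.75)·(2.75) + (0.25)·(1.75)) / 3 = -20.75/3 = -6.9167
  S[V,V] = ((-3.25)·(-3.25) + (-1.25)·(-1.25) + (2.75)·(2.75) + (1.75)·(1.75)) / 3 = 22.75/3 = 7.5833
  S = [[8.25, -6.9167],
 [-6.9167, 7.5833]].

Step 3 — invert S. det(S) = 8.25·7.5833 - (-6.9167)² = 14.7222.
  S^{-1} = (1/det) · [[d, -b], [-b, a]] = [[0.5151, 0.4698],
 [0.4698, 0.5604]].

Step 4 — quadratic form (x̄ - mu_0)^T · S^{-1} · (x̄ - mu_0):
  S^{-1} · (x̄ - mu_0) = (-2.4962, -2.5075),
  (x̄ - mu_0)^T · [...] = (-3.25)·(-2.4962) + (-1.75)·(-2.5075) = 12.5009.

Step 5 — scale by n: T² = 4 · 12.5009 = 50.0038.

T² ≈ 50.0038


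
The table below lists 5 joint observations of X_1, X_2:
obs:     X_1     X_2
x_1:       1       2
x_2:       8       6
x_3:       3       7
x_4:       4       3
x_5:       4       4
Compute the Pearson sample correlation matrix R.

Step 1 — column means:
  mean(X_1) = (1 + 8 + 3 + 4 + 4) / 5 = 20/5 = 4
  mean(X_2) = (2 + 6 + 7 + 3 + 4) / 5 = 22/5 = 4.4

Step 2 — sample variances and covariances s[i,j] = (1/(n-1)) · Σ_k (x_{k,i} - mean_i) · (x_{k,j} - mean_j), with n-1 = 4:
  s[X_1,X_1] = ((-3)·(-3) + (4)·(4) + (-1)·(-1) + (0)·(0) + (0)·(0)) / 4 = 26/4 = 6.5
  s[X_1,X_2] = ((-3)·(-2.4) + (4)·(1.6) + (-1)·(2.6) + (0)·(-1.4) + (0)·(-0.4)) / 4 = 11/4 = 2.75
  s[X_2,X_2] = ((-2.4)·(-2.4) + (1.6)·(1.6) + (2.6)·(2.6) + (-1.4)·(-1.4) + (-0.4)·(-0.4)) / 4 = 17.2/4 = 4.3
  Sample standard deviations s_i = √(s[i,i]):
  s(X_1) = √(6.5) = 2.5495
  s(X_2) = √(4.3) = 2.0736

Step 3 — r_{ij} = s_{ij} / (s_i · s_j):
  r[X_1,X_1] = 1 (diagonal).
  r[X_1,X_2] = 2.75 / (2.5495 · 2.0736) = 2.75 / 5.2868 = 0.5202
  r[X_2,X_2] = 1 (diagonal).

R is symmetric with unit diagonal. Assembling:

R = [[1, 0.5202],
 [0.5202, 1]]


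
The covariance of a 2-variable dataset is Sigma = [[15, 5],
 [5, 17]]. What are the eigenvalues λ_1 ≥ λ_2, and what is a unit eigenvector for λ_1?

Step 1 — characteristic polynomial of 2×2 Sigma:
  det(Sigma - λI) = λ² - trace · λ + det = 0.
  trace = 15 + 17 = 32, det = 15·17 - (5)² = 230.
Step 2 — discriminant:
  Δ = trace² - 4·det = 1024 - 920 = 104.
Step 3 — eigenvalues:
  λ = (trace ± √Δ)/2 = (32 ± 10.198)/2,
  λ_1 = 21.099,  λ_2 = 10.901.

Step 4 — unit eigenvector for λ_1: solve (Sigma - λ_1 I)v = 0. First row:
  (15 - 21.099)·v_x + (5)·v_y = 0, i.e. (-6.099)·v_x + (5)·v_y = 0,
  so v ∝ (b, λ_1 - a) = (5, 6.099) = u.
  ||u|| = √((5)² + (6.099)²) = √(62.198) ≈ 7.8866,
  v_1 = u/||u|| ≈ (0.634, 0.7733) (||v_1|| = 1).

λ_1 = 21.099,  λ_2 = 10.901;  v_1 ≈ (0.634, 0.7733)
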